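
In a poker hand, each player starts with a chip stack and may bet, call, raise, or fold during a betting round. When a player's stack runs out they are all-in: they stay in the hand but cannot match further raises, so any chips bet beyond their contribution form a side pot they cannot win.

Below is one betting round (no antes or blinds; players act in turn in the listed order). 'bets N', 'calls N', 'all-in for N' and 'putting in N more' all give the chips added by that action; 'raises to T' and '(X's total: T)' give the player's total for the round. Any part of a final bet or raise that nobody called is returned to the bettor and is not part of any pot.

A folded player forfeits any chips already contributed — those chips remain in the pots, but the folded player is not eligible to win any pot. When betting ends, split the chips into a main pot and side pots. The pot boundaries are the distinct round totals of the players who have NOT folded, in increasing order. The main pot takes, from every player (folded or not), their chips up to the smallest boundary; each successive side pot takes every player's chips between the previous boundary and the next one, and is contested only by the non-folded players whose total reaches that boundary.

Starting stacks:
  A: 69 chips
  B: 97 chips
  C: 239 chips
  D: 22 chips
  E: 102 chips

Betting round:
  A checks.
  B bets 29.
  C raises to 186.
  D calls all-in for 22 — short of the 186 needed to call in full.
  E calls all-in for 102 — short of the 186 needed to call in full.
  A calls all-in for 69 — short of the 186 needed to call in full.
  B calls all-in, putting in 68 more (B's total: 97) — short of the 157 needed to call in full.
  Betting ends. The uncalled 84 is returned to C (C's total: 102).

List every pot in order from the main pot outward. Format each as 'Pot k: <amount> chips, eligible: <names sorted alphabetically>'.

Contributions (after 84 returned to C): A=69, B=97, C=102, D=22, E=102
Pot levels (distinct totals of non-folded players): 22, 69, 97, 102
Layer 1-22: 22 each from A, B, C, D, E = 22*5 = 110 chips; eligible A, B, C, D, E
Layer 23-69: 47 each from A, B, C, E = 47*4 = 188 chips; eligible A, B, C, E
Layer 70-97: 28 each from B, C, E = 28*3 = 84 chips; eligible B, C, E
Layer 98-102: 5 each from C, E = 5*2 = 10 chips; eligible C, E

Pot 1: 110 chips, eligible: A, B, C, D, E
Pot 2: 188 chips, eligible: A, B, C, E
Pot 3: 84 chips, eligible: B, C, E
Pot 4: 10 chips, eligible: C, E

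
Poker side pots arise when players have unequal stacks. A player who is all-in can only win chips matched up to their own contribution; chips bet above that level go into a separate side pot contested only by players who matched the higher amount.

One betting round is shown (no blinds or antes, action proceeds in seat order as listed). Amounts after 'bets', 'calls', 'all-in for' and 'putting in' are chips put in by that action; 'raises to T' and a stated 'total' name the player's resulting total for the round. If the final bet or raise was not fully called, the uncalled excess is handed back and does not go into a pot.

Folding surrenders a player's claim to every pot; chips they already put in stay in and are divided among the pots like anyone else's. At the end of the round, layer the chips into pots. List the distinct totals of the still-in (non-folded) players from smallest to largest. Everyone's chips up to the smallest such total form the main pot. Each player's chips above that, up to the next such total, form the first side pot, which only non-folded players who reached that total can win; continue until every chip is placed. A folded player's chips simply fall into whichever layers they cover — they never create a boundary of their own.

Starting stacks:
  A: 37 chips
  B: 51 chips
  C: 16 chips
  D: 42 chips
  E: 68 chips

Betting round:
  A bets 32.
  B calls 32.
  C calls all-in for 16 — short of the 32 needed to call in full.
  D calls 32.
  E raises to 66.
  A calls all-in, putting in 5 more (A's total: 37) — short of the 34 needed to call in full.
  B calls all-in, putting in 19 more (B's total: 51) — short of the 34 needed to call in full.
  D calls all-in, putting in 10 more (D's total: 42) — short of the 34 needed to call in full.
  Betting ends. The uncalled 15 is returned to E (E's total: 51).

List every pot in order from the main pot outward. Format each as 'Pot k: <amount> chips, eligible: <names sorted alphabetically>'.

Contributions (after 15 returned to E): A=37, B=51, C=16, D=42, E=51
Pot levels (distinct totals of non-folded players): 16, 37, 42, 51
Layer 1-16: 16 each from A, B, C, D, E = 16*5 = 80 chips; eligible A, B, C, D, E
Layer 17-37: 21 each from A, B, D, E = 21*4 = 84 chips; eligible A, B, D, E
Layer 38-42: 5 each from B, D, E = 5*3 = 15 chips; eligible B, D, E
Layer 43-51: 9 each from B, E = 9*2 = 18 chips; eligible B, E

Pot 1: 80 chips, eligible: A, B, C, D, E
Pot 2: 84 chips, eligible: A, B, D, E
Pot 3: 15 chips, eligible: B, D, E
Pot 4: 18 chips, eligible: B, E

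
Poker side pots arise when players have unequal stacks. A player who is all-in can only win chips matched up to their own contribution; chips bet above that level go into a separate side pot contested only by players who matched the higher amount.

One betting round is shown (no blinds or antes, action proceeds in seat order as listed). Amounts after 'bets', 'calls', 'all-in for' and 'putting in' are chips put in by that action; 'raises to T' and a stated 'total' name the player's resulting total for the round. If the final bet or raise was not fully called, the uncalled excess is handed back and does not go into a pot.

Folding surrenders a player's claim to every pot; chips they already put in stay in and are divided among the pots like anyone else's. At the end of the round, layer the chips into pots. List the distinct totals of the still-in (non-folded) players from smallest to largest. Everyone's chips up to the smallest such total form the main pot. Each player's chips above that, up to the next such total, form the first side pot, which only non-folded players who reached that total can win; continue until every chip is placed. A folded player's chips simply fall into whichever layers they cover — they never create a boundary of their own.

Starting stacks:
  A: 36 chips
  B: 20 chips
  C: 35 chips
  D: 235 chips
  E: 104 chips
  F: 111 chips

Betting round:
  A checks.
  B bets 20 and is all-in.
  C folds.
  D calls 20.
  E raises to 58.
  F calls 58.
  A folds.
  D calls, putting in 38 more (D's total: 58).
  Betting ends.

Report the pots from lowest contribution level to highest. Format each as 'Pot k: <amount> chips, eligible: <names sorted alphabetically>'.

Pot 1: 80 chips, eligible: B, D, E, F
Pot 2: 114 chips, eligible: D, E, F

Derivation:
Contributions: B=20, D=58, E=58, F=58
Folded: A, C
Pot levels (distinct totals of non-folded players): 20, 58
Layer 1-20: 20 each from B, D, E, F = 20*4 = 80 chips; eligible B, D, E, F
Layer 21-58: 38 each from D, E, F = 38*3 = 114 chips; eligible D, E, F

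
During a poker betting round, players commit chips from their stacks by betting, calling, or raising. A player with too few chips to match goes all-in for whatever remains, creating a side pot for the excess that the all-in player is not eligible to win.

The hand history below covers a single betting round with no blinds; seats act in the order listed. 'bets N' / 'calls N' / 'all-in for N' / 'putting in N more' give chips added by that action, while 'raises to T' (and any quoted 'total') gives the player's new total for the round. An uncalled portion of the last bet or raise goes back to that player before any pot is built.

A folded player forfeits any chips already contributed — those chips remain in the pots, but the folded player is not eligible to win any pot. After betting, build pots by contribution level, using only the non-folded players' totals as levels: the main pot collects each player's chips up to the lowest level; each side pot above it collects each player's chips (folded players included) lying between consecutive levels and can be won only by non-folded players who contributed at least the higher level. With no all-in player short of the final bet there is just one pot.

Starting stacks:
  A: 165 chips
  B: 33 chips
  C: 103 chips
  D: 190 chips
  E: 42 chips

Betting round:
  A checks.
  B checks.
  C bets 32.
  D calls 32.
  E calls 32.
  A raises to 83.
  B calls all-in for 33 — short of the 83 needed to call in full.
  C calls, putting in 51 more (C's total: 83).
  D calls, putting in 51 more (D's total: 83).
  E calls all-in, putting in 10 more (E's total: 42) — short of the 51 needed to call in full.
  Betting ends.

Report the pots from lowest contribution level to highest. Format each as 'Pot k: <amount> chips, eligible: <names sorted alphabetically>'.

Pot 1: 165 chips, eligible: A, B, C, D, E
Pot 2: 36 chips, eligible: A, C, D, E
Pot 3: 123 chips, eligible: A, C, D

Derivation:
Contributions: A=83, B=33, C=83, D=83, E=42
Pot levels (distinct totals of non-folded players): 33, 42, 83
Layer 1-33: 33 each from A, B, C, D, E = 33*5 = 165 chips; eligible A, B, C, D, E
Layer 34-42: 9 each from A, C, D, E = 9*4 = 36 chips; eligible A, C, D, E
Layer 43-83: 41 each from A, C, D = 41*3 = 123 chips; eligible A, C, D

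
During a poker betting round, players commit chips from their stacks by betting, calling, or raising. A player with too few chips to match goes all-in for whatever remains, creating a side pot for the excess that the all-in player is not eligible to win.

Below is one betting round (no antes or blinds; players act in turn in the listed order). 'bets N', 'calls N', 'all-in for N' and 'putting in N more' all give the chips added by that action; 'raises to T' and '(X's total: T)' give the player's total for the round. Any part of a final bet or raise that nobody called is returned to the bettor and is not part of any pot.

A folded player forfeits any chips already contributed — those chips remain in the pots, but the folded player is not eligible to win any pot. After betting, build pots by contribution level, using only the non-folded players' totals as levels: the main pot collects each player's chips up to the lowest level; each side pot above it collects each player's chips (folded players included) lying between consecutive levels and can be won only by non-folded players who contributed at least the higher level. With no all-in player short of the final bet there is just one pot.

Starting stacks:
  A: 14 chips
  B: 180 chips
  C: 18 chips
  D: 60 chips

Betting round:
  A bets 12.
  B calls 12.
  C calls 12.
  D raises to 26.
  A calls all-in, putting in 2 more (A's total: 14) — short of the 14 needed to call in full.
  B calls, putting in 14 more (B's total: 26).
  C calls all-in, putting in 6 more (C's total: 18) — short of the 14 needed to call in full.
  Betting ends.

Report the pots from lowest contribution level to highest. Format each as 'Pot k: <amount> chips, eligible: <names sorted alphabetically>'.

Pot 1: 56 chips, eligible: A, B, C, D
Pot 2: 12 chips, eligible: B, C, D
Pot 3: 16 chips, eligible: B, D

Derivation:
Contributions: A=14, B=26, C=18, D=26
Pot levels (distinct totals of non-folded players): 14, 18, 26
Layer 1-14: 14 each from A, B, C, D = 14*4 = 56 chips; eligible A, B, C, D
Layer 15-18: 4 each from B, C, D = 4*3 = 12 chips; eligible B, C, D
Layer 19-26: 8 each from B, D = 8*2 = 16 chips; eligible B, D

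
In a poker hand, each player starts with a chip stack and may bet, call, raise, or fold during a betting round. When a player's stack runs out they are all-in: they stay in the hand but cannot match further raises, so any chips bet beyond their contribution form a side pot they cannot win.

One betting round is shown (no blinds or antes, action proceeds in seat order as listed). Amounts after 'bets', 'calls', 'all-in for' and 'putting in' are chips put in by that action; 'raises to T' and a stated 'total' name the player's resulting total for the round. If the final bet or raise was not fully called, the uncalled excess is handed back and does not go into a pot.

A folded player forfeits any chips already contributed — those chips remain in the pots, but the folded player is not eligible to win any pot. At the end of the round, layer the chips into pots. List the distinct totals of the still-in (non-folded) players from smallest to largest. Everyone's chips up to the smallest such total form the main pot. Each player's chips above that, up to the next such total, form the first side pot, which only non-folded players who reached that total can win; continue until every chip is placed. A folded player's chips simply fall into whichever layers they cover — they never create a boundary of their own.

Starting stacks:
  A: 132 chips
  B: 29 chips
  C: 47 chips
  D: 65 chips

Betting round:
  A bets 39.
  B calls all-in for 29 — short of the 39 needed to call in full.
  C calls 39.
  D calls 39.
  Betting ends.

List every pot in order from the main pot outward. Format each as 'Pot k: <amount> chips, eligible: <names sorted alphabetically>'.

Pot 1: 116 chips, eligible: A, B, C, D
Pot 2: 30 chips, eligible: A, C, D

Derivation:
Contributions: A=39, B=29, C=39, D=39
Pot levels (distinct totals of non-folded players): 29, 39
Layer 1-29: 29 each from A, B, C, D = 29*4 = 116 chips; eligible A, B, C, D
Layer 30-39: 10 each from A, C, D = 10*3 = 30 chips; eligible A, C, D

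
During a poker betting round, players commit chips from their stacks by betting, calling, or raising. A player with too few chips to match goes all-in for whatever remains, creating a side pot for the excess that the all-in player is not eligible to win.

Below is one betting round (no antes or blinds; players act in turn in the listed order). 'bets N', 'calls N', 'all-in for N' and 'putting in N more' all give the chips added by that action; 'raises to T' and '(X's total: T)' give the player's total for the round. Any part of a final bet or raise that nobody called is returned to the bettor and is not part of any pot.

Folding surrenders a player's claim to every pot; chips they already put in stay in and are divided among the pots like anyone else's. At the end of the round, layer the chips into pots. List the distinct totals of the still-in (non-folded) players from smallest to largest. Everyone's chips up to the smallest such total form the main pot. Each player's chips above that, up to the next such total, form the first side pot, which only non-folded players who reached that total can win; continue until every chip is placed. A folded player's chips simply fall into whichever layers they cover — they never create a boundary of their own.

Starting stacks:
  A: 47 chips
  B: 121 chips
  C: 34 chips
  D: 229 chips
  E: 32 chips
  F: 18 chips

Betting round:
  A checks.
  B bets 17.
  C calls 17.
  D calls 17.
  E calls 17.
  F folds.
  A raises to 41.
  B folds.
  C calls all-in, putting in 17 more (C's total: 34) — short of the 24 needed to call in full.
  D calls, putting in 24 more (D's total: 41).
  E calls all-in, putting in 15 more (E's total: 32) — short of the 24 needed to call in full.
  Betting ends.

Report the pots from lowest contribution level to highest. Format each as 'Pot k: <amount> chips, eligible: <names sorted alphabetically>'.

Contributions: A=41, B=17, C=34, D=41, E=32
Folded: B, F
Pot levels (distinct totals of non-folded players): 32, 34, 41
Layer 1-32: A 32 + B 17 + C 32 + D 32 + E 32 = 145 chips; eligible A, C, D, E
Layer 33-34: 2 each from A, C, D = 2*3 = 6 chips; eligible A, C, D
Layer 35-41: 7 each from A, D = 7*2 = 14 chips; eligible A, D

Pot 1: 145 chips, eligible: A, C, D, E
Pot 2: 6 chips, eligible: A, C, D
Pot 3: 14 chips, eligible: A, D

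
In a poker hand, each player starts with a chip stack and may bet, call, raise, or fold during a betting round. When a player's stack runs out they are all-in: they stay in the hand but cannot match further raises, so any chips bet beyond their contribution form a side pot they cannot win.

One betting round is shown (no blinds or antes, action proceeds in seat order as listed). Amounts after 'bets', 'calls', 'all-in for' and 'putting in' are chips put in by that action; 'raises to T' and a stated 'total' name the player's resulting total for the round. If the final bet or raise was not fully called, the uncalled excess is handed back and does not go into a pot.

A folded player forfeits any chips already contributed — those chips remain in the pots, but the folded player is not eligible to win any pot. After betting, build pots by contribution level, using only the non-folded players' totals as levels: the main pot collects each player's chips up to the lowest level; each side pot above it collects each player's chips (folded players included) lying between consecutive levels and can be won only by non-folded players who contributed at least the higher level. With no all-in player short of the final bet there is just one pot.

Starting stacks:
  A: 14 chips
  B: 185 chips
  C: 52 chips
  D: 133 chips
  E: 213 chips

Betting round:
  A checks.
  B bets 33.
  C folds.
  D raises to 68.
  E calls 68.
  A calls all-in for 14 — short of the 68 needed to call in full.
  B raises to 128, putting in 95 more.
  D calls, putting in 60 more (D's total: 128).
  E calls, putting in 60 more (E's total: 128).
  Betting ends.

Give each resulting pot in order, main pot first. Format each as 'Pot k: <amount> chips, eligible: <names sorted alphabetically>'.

Pot 1: 56 chips, eligible: A, B, D, E
Pot 2: 342 chips, eligible: B, D, E

Derivation:
Contributions: A=14, B=128, D=128, E=128
Folded: C
Pot levels (distinct totals of non-folded players): 14, 128
Layer 1-14: 14 each from A, B, D, E = 14*4 = 56 chips; eligible A, B, D, E
Layer 15-128: 114 each from B, D, E = 114*3 = 342 chips; eligible B, D, E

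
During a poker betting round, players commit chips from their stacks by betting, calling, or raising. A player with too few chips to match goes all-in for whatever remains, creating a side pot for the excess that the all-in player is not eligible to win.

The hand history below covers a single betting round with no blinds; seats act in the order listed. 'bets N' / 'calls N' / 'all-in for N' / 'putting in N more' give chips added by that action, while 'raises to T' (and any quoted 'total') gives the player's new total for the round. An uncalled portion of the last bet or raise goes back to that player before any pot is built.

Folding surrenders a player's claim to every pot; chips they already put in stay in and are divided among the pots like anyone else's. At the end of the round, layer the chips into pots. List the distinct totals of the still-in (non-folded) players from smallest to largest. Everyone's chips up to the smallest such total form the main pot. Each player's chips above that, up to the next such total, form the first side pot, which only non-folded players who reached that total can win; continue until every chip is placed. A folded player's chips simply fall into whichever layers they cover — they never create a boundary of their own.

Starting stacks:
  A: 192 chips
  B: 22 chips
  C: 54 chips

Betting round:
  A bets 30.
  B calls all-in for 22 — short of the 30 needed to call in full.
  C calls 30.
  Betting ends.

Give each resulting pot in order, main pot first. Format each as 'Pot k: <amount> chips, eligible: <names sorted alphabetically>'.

Pot 1: 66 chips, eligible: A, B, C
Pot 2: 16 chips, eligible: A, C

Derivation:
Contributions: A=30, B=22, C=30
Pot levels (distinct totals of non-folded players): 22, 30
Layer 1-22: 22 each from A, B, C = 22*3 = 66 chips; eligible A, B, C
Layer 23-30: 8 each from A, C = 8*2 = 16 chips; eligible A, C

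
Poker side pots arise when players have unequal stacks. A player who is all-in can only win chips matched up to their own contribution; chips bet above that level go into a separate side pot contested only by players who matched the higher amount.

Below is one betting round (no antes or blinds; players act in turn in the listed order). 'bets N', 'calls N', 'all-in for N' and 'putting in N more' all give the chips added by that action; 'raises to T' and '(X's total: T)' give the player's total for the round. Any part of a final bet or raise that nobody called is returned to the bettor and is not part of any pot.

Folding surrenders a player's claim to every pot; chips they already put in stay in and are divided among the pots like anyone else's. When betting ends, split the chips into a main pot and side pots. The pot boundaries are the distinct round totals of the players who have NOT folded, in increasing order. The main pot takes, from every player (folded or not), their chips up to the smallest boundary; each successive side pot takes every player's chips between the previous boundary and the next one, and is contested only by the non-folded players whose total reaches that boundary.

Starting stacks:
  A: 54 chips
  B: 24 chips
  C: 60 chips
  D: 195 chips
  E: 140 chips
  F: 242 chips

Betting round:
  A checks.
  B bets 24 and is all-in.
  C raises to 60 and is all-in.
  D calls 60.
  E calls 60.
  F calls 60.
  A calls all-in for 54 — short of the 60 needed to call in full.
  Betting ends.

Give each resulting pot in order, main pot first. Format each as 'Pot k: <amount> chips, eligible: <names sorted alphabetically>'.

Contributions: A=54, B=24, C=60, D=60, E=60, F=60
Pot levels (distinct totals of non-folded players): 24, 54, 60
Layer 1-24: 24 each from A, B, C, D, E, F = 24*6 = 144 chips; eligible A, B, C, D, E, F
Layer 25-54: 30 each from A, C, D, E, F = 30*5 = 150 chips; eligible A, C, D, E, F
Layer 55-60: 6 each from C, D, E, F = 6*4 = 24 chips; eligible C, D, E, F

Pot 1: 144 chips, eligible: A, B, C, D, E, F
Pot 2: 150 chips, eligible: A, C, D, E, F
Pot 3: 24 chips, eligible: C, D, E, F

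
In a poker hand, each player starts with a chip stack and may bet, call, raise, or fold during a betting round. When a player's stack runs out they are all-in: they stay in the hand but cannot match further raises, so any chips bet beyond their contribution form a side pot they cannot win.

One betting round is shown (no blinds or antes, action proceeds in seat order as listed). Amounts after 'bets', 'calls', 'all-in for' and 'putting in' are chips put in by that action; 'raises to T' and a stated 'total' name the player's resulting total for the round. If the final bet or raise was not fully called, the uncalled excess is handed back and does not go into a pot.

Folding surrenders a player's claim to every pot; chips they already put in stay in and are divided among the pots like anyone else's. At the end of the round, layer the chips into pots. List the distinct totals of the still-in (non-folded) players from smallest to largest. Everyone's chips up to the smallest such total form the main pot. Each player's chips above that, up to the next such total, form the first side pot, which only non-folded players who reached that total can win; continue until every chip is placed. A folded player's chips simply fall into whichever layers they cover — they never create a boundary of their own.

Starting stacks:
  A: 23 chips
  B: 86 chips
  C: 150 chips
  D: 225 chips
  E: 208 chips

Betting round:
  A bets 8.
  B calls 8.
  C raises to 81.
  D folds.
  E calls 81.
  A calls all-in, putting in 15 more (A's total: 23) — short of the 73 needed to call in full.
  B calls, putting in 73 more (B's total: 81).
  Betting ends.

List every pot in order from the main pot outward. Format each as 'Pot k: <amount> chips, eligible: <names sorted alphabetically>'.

Pot 1: 92 chips, eligible: A, B, C, E
Pot 2: 174 chips, eligible: B, C, E

Derivation:
Contributions: A=23, B=81, C=81, E=81
Folded: D
Pot levels (distinct totals of non-folded players): 23, 81
Layer 1-23: 23 each from A, B, C, E = 23*4 = 92 chips; eligible A, B, C, E
Layer 24-81: 58 each from B, C, E = 58*3 = 174 chips; eligible B, C, E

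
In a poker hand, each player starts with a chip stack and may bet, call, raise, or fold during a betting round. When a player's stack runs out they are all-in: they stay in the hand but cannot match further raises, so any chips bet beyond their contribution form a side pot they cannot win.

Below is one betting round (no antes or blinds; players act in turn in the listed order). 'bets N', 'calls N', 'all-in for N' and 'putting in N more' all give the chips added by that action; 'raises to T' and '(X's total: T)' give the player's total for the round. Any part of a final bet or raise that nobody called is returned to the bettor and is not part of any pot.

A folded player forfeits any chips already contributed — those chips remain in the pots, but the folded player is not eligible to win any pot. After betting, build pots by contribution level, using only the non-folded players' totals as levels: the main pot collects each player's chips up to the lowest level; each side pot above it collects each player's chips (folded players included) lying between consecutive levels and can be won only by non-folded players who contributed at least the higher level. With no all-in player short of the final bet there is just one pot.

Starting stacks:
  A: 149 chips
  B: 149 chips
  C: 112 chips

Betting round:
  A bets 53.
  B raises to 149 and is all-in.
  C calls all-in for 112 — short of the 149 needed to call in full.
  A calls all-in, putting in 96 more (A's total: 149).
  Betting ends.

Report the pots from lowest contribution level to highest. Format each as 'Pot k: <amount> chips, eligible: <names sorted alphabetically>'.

Contributions: A=149, B=149, C=112
Pot levels (distinct totals of non-folded players): 112, 149
Layer 1-112: 112 each from A, B, C = 112*3 = 336 chips; eligible A, B, C
Layer 113-149: 37 each from A, B = 37*2 = 74 chips; eligible A, B

Pot 1: 336 chips, eligible: A, B, C
Pot 2: 74 chips, eligible: A, B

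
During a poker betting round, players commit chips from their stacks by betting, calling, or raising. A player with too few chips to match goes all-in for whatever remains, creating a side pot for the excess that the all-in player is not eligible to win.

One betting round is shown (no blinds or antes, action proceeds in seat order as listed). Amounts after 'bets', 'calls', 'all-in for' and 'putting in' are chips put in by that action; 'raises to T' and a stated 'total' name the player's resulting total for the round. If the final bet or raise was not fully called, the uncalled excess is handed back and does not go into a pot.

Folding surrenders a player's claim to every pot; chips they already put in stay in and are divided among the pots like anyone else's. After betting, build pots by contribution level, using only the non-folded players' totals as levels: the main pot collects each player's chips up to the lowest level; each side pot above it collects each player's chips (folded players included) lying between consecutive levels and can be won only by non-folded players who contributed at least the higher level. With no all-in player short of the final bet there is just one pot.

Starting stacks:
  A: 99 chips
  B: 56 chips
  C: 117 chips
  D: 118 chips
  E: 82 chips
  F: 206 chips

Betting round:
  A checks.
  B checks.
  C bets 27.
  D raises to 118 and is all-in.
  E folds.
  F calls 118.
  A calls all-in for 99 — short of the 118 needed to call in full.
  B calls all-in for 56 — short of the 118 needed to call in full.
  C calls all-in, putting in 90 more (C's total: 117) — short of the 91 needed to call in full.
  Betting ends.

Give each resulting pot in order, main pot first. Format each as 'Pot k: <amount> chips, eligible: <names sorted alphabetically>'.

Contributions: A=99, B=56, C=117, D=118, F=118
Folded: E
Pot levels (distinct totals of non-folded players): 56, 99, 117, 118
Layer 1-56: 56 each from A, B, C, D, F = 56*5 = 280 chips; eligible A, B, C, D, F
Layer 57-99: 43 each from A, C, D, F = 43*4 = 172 chips; eligible A, C, D, F
Layer 100-117: 18 each from C, D, F = 18*3 = 54 chips; eligible C, D, F
Layer 118-118: 1 each from D, F = 1*2 = 2 chips; eligible D, F

Pot 1: 280 chips, eligible: A, B, C, D, F
Pot 2: 172 chips, eligible: A, C, D, F
Pot 3: 54 chips, eligible: C, D, F
Pot 4: 2 chips, eligible: D, F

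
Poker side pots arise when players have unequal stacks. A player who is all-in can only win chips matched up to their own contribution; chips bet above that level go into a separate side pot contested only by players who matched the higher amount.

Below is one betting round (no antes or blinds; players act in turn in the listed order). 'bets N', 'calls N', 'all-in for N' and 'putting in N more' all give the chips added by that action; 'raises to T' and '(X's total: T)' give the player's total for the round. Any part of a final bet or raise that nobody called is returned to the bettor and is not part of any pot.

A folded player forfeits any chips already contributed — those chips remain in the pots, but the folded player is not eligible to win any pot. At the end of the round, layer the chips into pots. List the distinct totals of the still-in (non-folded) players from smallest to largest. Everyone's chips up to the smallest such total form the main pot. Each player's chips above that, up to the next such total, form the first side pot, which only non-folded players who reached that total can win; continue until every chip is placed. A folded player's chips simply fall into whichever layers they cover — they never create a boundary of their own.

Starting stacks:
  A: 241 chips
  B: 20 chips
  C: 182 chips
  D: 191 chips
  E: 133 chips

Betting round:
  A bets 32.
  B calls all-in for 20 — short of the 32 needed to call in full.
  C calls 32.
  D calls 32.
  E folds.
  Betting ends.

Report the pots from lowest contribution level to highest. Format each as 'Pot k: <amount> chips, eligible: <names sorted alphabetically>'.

Pot 1: 80 chips, eligible: A, B, C, D
Pot 2: 36 chips, eligible: A, C, D

Derivation:
Contributions: A=32, B=20, C=32, D=32
Folded: E
Pot levels (distinct totals of non-folded players): 20, 32
Layer 1-20: 20 each from A, B, C, D = 20*4 = 80 chips; eligible A, B, C, D
Layer 21-32: 12 each from A, C, D = 12*3 = 36 chips; eligible A, C, D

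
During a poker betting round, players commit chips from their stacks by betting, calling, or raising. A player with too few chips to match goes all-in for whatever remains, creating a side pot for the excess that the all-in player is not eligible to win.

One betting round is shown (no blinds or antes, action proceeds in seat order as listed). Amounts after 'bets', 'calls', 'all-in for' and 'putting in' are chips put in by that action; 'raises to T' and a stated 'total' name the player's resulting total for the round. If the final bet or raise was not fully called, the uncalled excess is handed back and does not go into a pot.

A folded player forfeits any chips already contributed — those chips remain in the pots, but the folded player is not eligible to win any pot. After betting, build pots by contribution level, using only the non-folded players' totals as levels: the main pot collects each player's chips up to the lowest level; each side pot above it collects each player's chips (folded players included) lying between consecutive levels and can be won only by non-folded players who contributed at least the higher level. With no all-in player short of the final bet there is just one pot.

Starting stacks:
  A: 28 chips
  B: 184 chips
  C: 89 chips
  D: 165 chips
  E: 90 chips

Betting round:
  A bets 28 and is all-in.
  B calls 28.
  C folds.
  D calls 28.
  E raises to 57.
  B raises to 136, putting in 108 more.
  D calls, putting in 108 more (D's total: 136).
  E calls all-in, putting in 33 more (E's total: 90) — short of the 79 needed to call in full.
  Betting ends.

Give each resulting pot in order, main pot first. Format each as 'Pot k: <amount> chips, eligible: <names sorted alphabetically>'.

Contributions: A=28, B=136, D=136, E=90
Folded: C
Pot levels (distinct totals of non-folded players): 28, 90, 136
Layer 1-28: 28 each from A, B, D, E = 28*4 = 112 chips; eligible A, B, D, E
Layer 29-90: 62 each from B, D, E = 62*3 = 186 chips; eligible B, D, E
Layer 91-136: 46 each from B, D = 46*2 = 92 chips; eligible B, D

Pot 1: 112 chips, eligible: A, B, D, E
Pot 2: 186 chips, eligible: B, D, E
Pot 3: 92 chips, eligible: B, D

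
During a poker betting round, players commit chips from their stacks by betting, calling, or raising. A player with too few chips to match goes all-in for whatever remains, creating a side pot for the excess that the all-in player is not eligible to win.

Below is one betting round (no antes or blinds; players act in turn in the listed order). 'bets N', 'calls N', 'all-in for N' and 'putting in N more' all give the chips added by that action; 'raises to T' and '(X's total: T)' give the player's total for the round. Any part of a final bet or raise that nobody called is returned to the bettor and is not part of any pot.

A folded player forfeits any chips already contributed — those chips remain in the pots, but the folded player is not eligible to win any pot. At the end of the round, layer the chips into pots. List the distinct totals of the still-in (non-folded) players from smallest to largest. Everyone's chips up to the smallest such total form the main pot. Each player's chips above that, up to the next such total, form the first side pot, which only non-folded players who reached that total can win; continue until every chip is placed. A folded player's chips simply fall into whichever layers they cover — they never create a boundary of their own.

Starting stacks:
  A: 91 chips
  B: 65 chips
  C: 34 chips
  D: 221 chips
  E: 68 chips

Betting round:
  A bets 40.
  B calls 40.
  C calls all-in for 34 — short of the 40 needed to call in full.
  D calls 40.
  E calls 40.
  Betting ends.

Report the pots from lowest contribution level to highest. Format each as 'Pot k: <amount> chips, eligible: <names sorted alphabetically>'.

Pot 1: 170 chips, eligible: A, B, C, D, E
Pot 2: 24 chips, eligible: A, B, D, E

Derivation:
Contributions: A=40, B=40, C=34, D=40, E=40
Pot levels (distinct totals of non-folded players): 34, 40
Layer 1-34: 34 each from A, B, C, D, E = 34*5 = 170 chips; eligible A, B, C, D, E
Layer 35-40: 6 each from A, B, D, E = 6*4 = 24 chips; eligible A, B, D, E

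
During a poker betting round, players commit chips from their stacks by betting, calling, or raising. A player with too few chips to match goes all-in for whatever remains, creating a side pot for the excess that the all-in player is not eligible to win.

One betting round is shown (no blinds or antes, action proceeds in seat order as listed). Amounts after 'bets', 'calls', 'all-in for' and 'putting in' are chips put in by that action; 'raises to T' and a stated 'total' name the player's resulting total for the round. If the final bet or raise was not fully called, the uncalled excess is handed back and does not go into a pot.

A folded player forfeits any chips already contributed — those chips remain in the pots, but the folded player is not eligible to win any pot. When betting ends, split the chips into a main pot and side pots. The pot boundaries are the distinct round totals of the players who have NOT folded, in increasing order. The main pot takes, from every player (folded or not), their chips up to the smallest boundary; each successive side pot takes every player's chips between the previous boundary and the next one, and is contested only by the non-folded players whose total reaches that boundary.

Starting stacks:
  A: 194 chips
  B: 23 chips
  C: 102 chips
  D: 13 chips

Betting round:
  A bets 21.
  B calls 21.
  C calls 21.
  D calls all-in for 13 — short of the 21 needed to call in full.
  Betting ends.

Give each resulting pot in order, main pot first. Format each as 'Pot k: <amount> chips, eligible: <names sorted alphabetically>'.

Pot 1: 52 chips, eligible: A, B, C, D
Pot 2: 24 chips, eligible: A, B, C

Derivation:
Contributions: A=21, B=21, C=21, D=13
Pot levels (distinct totals of non-folded players): 13, 21
Layer 1-13: 13 each from A, B, C, D = 13*4 = 52 chips; eligible A, B, C, D
Layer 14-21: 8 each from A, B, C = 8*3 = 24 chips; eligible A, B, C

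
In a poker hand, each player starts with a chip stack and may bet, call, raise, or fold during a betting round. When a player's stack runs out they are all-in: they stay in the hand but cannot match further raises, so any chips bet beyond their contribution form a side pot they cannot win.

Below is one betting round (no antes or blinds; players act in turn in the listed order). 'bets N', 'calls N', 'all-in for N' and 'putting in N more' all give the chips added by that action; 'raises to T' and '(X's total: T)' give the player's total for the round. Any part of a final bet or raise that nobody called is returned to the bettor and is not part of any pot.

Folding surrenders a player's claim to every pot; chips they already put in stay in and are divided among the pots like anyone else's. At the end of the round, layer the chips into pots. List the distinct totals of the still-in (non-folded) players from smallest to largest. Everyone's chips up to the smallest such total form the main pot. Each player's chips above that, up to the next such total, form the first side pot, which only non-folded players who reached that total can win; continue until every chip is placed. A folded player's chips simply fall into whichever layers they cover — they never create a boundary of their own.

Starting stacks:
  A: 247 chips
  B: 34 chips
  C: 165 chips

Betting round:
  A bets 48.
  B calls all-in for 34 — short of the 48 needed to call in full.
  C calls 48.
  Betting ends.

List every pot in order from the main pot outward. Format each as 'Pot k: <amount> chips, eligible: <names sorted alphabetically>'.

Contributions: A=48, B=34, C=48
Pot levels (distinct totals of non-folded players): 34, 48
Layer 1-34: 34 each from A, B, C = 34*3 = 102 chips; eligible A, B, C
Layer 35-48: 14 each from A, C = 14*2 = 28 chips; eligible A, C

Pot 1: 102 chips, eligible: A, B, C
Pot 2: 28 chips, eligible: A, C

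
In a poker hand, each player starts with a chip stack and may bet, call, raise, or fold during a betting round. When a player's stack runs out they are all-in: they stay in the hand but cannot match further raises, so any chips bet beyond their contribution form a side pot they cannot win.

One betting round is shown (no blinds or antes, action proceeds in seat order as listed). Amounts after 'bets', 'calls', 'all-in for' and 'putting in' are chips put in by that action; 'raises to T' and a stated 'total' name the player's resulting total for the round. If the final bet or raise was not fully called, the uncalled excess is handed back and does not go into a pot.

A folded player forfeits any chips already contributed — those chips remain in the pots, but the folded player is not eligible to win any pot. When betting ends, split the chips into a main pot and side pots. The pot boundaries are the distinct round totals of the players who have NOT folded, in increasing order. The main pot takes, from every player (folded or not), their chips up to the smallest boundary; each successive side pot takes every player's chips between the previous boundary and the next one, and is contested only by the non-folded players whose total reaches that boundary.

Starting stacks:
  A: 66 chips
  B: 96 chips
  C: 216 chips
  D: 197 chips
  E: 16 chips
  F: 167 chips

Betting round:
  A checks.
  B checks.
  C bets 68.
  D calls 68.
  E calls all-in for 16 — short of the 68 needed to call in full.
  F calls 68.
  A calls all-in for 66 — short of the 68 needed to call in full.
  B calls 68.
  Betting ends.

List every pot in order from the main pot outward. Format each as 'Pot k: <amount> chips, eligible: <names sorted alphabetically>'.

Pot 1: 96 chips, eligible: A, B, C, D, E, F
Pot 2: 250 chips, eligible: A, B, C, D, F
Pot 3: 8 chips, eligible: B, C, D, F

Derivation:
Contributions: A=66, B=68, C=68, D=68, E=16, F=68
Pot levels (distinct totals of non-folded players): 16, 66, 68
Layer 1-16: 16 each from A, B, C, D, E, F = 16*6 = 96 chips; eligible A, B, C, D, E, F
Layer 17-66: 50 each from A, B, C, D, F = 50*5 = 250 chips; eligible A, B, C, D, F
Layer 67-68: 2 each from B, C, D, F = 2*4 = 8 chips; eligible B, C, D, F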